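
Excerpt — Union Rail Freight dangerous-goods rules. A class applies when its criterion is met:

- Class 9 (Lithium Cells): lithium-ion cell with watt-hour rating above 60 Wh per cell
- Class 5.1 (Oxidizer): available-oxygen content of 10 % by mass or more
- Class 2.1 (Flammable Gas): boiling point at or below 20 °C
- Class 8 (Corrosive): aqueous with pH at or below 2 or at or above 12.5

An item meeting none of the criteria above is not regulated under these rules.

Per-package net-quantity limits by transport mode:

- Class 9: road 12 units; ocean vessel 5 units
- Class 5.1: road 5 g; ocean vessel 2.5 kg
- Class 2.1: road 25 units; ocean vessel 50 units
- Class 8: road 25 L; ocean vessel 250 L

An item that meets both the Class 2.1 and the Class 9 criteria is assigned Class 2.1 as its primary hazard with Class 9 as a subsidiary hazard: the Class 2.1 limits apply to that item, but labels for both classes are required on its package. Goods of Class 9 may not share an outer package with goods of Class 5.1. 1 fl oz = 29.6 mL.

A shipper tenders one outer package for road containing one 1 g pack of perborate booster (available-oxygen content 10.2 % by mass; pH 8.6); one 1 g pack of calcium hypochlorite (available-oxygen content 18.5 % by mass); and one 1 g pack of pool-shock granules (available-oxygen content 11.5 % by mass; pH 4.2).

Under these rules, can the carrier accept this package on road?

Yes

The perborate booster has available-oxygen content 10.2 % by mass, which is ≥ 10 % by mass, so it is Class 5.1 (Oxidizer).
With available-oxygen content 18.5 % by mass (≥ 10 % by mass), the calcium hypochlorite falls in Class 5.1.
Pool-shock granules: available-oxygen content 11.5 % by mass ≥ 10 % by mass → Class 5.1 (Oxidizer).
Total Class 5.1: 1 g + 1 g + 1 g = 3 g.
That is within the Class 5.1 road limit of 5 g.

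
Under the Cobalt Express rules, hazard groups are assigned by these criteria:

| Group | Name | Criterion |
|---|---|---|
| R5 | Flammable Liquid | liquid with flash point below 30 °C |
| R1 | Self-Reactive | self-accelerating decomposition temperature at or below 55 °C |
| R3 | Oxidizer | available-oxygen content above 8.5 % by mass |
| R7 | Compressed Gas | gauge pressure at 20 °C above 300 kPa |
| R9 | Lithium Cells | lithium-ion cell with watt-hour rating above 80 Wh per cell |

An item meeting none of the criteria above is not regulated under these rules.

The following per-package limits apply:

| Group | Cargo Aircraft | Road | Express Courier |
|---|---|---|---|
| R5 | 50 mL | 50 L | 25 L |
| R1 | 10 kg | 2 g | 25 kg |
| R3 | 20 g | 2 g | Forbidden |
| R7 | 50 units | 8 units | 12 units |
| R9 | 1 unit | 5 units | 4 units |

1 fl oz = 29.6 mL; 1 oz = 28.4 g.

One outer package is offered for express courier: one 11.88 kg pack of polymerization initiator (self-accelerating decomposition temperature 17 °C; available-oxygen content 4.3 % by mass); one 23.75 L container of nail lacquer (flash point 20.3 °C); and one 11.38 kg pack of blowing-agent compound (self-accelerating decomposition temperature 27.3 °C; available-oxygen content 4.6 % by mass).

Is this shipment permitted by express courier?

Self-accelerating decomposition temperature 17 °C meets the Group R1 criterion (Self-Reactive), so the polymerization initiator is Group R1.
Flash point 20.3 °C meets the Group R5 criterion (Flammable Liquid), so the nail lacquer is Group R5.
With self-accelerating decomposition temperature 27.3 °C (≤ 55 °C), the blowing-agent compound falls in Group R1.
Group R5 quantity: 23.75 L.
23.75 L is within the express courier limit of 25 L for Group R5.
Group R1 net quantity: 11.88 kg + 11.38 kg = 23.26 kg.
23.26 kg is within the express courier limit of 25 kg for Group R1.
Every hazard group is within its express courier limit and no segregation rule is violated.

Yes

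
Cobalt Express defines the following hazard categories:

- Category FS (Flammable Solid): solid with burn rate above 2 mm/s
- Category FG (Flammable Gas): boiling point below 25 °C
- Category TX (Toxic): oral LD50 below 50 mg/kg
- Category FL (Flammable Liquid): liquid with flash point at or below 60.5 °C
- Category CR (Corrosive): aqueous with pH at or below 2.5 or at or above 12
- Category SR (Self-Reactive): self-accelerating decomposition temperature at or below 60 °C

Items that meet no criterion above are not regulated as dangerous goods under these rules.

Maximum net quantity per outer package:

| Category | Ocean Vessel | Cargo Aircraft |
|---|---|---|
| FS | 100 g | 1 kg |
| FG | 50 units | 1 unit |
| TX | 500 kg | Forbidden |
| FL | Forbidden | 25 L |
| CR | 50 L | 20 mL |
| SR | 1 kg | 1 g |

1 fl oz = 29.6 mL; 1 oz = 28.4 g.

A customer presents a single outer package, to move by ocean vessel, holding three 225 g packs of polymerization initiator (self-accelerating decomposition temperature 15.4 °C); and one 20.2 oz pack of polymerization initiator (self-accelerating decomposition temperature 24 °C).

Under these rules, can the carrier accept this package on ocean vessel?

Polymerization initiator: self-accelerating decomposition temperature 15.4 °C ≤ 60 °C → Category SR (Self-Reactive).
The polymerization initiator has self-accelerating decomposition temperature 24 °C, which is ≤ 60 °C, so it is Category SR (Self-Reactive).
Category SR net quantity: (three 225 g packs = 675 g) + (one 20.2 oz pack = 573.68 g) = 1248.68 g.
1248.68 g exceeds the ocean vessel limit of 1 kg for Category SR.

No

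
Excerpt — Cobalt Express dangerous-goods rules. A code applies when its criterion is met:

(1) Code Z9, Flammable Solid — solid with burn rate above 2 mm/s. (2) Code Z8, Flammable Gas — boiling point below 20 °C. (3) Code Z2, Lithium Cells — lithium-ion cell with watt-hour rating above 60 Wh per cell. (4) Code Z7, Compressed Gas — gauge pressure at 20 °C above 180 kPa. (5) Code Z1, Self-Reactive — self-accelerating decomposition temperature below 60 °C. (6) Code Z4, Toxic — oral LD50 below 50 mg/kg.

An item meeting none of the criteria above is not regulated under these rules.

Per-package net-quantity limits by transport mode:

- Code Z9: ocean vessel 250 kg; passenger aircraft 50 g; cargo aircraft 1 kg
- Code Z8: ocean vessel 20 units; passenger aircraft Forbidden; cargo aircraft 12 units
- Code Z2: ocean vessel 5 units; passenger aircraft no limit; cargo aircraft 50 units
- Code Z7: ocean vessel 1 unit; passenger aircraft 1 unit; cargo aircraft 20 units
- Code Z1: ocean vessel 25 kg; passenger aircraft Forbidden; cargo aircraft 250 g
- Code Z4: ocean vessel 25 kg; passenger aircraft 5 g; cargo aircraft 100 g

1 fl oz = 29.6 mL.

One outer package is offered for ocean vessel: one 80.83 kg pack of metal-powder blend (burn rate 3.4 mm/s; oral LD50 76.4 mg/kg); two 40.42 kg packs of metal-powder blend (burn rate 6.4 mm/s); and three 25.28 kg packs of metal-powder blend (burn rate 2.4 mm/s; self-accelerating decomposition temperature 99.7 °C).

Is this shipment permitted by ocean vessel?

Burn rate 3.4 mm/s meets the Code Z9 criterion (Flammable Solid), so the metal-powder blend is Code Z9.
Burn rate 6.4 mm/s meets the Code Z9 criterion (Flammable Solid), so the metal-powder blend is Code Z9.
With burn rate 2.4 mm/s (> 2 mm/s), the metal-powder blend falls in Code Z9.
Total Code Z9: 80.83 kg + (two 40.42 kg packs = 80.84 kg) + (three 25.28 kg packs = 75.84 kg) = 237.51 kg.
237.51 kg is within the ocean vessel limit of 250 kg for Code Z9.

Yes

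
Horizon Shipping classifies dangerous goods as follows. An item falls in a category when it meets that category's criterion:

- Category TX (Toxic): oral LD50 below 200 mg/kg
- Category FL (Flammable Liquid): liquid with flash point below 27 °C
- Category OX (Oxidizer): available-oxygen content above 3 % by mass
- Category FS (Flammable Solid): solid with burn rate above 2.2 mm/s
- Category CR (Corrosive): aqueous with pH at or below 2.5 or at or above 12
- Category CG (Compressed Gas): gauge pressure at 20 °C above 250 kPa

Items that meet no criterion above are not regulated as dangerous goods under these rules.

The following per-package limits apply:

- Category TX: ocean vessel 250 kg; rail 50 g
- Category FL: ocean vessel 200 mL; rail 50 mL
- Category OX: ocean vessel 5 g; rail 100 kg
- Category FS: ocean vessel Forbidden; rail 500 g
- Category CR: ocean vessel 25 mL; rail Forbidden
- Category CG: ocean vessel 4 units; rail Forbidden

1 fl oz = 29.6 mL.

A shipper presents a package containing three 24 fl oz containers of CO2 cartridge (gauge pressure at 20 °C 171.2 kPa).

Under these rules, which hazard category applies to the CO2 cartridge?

Not regulated

gauge pressure at 20 °C 171.2 kPa is not above 250 kPa, so Category CG does not apply.
No criterion is met, so the item is not regulated.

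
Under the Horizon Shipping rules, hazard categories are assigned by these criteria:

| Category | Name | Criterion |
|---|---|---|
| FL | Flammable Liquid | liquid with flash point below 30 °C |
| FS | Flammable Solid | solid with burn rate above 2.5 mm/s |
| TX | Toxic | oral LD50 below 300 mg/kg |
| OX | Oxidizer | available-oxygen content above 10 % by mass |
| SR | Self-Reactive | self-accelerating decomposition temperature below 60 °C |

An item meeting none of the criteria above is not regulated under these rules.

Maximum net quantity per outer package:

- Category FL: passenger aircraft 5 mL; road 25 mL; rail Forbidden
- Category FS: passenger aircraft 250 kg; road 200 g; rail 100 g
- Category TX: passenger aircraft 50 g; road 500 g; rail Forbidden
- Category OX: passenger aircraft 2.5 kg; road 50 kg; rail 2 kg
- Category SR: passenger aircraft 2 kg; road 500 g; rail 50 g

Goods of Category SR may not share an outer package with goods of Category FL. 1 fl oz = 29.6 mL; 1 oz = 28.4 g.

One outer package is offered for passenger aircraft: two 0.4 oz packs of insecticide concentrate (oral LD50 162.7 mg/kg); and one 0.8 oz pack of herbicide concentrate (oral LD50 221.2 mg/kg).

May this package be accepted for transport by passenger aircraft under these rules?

Yes

Insecticide concentrate: oral LD50 162.7 mg/kg < 300 mg/kg → Category TX (Toxic).
Oral LD50 221.2 mg/kg meets the Category TX criterion (Toxic), so the herbicide concentrate is Category TX.
Total Category TX: (two 0.4 oz packs = 22.72 g) + (one 0.8 oz pack = 22.72 g) = 45.44 g.
45.44 g ≤ 50 g (passenger aircraft limit, Category TX) — within limit.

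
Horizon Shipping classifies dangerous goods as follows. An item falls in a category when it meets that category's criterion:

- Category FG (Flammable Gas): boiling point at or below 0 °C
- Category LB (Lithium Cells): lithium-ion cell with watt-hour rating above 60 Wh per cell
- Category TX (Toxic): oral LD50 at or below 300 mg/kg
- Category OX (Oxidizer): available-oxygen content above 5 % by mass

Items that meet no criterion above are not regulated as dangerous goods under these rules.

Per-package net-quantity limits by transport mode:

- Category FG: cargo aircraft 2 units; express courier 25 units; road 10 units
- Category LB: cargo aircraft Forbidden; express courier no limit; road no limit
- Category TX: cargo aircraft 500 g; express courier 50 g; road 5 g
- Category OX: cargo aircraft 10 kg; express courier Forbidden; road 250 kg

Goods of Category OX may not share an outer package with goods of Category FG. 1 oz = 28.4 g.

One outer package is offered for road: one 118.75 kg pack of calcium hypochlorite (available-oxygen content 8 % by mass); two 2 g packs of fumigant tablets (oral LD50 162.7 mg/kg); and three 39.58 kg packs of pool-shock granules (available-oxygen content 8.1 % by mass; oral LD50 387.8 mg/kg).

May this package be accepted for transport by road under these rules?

Yes

The calcium hypochlorite has available-oxygen content 8 % by mass, which is > 5 % by mass, so it is Category OX (Oxidizer).
Fumigant tablets: oral LD50 162.7 mg/kg ≤ 300 mg/kg → Category TX (Toxic).
The pool-shock granules have available-oxygen content 8.1 % by mass, which is > 5 % by mass, so they are Category OX (Oxidizer).
Category OX net quantity: 118.75 kg + (three 39.58 kg packs = 118.74 kg) = 237.49 kg.
237.49 kg is within the road limit of 250 kg for Category OX.
Category TX quantity: two 2 g packs = 4 g.
That is within the Category TX road limit of 5 g.
The segregation rule (Category OX with Category FG) does not apply to Category OX with Category TX.
Every hazard category is within its road limit and no segregation rule is violated.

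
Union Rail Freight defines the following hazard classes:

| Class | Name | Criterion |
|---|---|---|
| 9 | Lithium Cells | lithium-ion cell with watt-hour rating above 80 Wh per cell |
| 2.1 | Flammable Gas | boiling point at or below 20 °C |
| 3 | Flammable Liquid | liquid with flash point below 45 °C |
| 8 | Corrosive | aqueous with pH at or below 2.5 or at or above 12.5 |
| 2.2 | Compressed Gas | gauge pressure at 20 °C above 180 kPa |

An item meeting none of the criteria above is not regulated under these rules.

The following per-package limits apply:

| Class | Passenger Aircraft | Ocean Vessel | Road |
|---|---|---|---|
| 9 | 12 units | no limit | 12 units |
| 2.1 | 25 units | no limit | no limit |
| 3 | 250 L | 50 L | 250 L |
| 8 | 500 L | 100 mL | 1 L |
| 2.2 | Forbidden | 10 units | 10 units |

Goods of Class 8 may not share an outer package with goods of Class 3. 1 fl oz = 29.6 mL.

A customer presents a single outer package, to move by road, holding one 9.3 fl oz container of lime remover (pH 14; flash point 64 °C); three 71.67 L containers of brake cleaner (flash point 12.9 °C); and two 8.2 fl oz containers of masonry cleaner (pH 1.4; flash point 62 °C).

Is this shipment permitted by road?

With pH 14 (≥ 12.5), the lime remover falls in Class 8.
With flash point 12.9 °C (< 45 °C), the brake cleaner falls in Class 3.
Masonry cleaner: pH 1.4 ≤ 2.5 → Class 8 (Corrosive).
Class 8 net quantity: (one 9.3 fl oz container = 275.28 mL) + (two 8.2 fl oz containers = 485.44 mL) = 760.72 mL.
760.72 mL ≤ 1 L (road limit, Class 8) — within limit.
Class 3 quantity: three 71.67 L containers = 215.01 L.
215.01 L ≤ 250 L (road limit, Class 3) — within limit.
Class 8 and Class 3 may not share an outer package.

No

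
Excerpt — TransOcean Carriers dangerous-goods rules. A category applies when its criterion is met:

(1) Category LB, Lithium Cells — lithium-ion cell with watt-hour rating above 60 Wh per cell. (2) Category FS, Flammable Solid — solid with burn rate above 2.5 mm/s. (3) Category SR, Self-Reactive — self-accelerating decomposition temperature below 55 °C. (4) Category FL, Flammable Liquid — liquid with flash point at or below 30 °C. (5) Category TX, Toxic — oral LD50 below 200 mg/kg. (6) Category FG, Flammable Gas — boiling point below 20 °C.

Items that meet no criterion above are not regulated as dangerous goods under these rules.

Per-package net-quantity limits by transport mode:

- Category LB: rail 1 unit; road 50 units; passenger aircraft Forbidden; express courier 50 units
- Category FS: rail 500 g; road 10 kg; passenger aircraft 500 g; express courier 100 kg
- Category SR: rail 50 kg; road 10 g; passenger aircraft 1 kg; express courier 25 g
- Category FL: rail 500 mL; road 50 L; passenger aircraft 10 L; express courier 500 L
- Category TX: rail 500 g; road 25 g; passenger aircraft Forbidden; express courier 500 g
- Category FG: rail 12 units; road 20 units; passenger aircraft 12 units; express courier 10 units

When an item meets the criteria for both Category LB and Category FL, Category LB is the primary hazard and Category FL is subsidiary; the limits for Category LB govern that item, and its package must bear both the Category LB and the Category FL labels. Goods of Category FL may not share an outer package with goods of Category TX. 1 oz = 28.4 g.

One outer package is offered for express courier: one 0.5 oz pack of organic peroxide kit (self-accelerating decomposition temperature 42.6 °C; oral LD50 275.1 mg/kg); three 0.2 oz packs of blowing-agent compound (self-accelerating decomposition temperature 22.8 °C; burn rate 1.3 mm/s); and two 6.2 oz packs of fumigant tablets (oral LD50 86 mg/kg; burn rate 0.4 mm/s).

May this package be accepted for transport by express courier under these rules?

Organic peroxide kit: self-accelerating decomposition temperature 42.6 °C < 55 °C → Category SR (Self-Reactive).
With self-accelerating decomposition temperature 22.8 °C (< 55 °C), the blowing-agent compound falls in Category SR.
Fumigant tablets: oral LD50 86 mg/kg < 200 mg/kg → Category TX (Toxic).
Total Category SR: (one 0.5 oz pack = 14.2 g) + (three 0.2 oz packs = 17.04 g) = 31.24 g.
That exceeds the Category SR express courier limit of 25 g.
Category TX quantity: two 6.2 oz packs = 352.16 g.
That is within the Category TX express courier limit of 500 g.
The segregation rule (Category FL with Category TX) does not apply to Category SR with Category TX.

No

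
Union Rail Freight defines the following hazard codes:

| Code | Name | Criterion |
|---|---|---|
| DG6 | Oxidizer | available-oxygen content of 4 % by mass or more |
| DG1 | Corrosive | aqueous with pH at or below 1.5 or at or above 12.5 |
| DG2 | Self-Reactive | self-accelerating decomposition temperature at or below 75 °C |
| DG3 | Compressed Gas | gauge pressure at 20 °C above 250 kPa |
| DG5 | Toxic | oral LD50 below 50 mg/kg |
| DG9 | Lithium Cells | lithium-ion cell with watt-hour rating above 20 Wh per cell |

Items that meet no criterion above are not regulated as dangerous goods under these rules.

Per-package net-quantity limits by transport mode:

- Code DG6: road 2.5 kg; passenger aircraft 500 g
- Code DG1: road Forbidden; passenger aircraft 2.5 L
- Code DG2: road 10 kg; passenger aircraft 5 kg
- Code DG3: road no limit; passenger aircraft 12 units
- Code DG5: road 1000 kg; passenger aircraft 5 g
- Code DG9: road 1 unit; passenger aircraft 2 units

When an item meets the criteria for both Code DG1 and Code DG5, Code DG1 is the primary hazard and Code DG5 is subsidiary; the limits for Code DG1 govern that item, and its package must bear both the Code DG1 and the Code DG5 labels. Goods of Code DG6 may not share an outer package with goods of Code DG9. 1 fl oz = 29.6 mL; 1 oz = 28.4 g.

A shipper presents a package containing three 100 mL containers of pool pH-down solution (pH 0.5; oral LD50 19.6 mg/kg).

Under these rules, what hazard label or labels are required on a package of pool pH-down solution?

Code DG1 and DG5

Pool pH-down solution: pH 0.5 ≤ 1.5 → Code DG1 (Corrosive).
Oral LD50 19.6 mg/kg meets the Code DG5 criterion (Toxic), so the pool pH-down solution is Code DG5.
By the precedence rule Code DG1 is primary and Code DG5 is subsidiary, and that rule requires both labels on the package.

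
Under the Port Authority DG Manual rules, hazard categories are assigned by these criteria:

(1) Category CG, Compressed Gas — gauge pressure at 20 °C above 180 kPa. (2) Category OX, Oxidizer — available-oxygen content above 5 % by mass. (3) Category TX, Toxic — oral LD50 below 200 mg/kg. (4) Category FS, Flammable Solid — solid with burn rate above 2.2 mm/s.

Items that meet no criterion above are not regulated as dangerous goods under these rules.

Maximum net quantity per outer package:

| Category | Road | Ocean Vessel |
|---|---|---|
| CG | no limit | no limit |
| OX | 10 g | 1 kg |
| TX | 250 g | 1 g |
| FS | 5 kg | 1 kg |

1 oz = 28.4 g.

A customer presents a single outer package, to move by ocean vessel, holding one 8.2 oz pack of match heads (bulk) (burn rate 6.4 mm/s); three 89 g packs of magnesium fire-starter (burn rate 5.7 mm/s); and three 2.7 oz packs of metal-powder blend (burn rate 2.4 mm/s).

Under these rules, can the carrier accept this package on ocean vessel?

Yes

Match heads (bulk): burn rate 6.4 mm/s > 2.2 mm/s → Category FS (Flammable Solid).
The magnesium fire-starter has burn rate 5.7 mm/s, which is > 2.2 mm/s, so it is Category FS (Flammable Solid).
The metal-powder blend has burn rate 2.4 mm/s, which is > 2.2 mm/s, so it is Category FS (Flammable Solid).
Category FS net quantity: (one 8.2 oz pack = 232.88 g) + (three 89 g packs = 267 g) + (three 2.7 oz packs = 230.04 g) = 729.92 g.
729.92 g is within the ocean vessel limit of 1 kg for Category FS.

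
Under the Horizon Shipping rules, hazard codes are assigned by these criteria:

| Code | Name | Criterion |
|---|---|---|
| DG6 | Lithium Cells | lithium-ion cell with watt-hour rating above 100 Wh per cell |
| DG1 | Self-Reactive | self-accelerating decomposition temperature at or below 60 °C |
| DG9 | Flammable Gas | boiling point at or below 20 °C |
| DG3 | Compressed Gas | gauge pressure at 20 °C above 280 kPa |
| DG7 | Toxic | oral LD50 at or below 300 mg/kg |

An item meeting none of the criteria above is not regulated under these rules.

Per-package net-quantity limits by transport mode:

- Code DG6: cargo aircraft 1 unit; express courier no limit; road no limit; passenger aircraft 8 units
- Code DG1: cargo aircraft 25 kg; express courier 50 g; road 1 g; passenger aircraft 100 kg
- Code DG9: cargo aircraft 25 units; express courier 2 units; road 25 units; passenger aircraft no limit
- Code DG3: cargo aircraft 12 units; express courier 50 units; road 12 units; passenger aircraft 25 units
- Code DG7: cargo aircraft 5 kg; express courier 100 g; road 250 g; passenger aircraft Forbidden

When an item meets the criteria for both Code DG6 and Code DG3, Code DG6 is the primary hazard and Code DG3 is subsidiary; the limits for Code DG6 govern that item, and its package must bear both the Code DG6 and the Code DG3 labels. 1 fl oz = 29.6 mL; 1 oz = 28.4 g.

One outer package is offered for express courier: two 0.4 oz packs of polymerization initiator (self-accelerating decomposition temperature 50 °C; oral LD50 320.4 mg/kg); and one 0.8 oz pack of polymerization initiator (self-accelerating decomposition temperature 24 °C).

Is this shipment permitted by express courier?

Polymerization initiator: self-accelerating decomposition temperature 50 °C ≤ 60 °C → Code DG1 (Self-Reactive).
Polymerization initiator: self-accelerating decomposition temperature 24 °C ≤ 60 °C → Code DG1 (Self-Reactive).
Code DG1 net quantity: (two 0.4 oz packs = 22.72 g) + (one 0.8 oz pack = 22.72 g) = 45.44 g.
That is within the Code DG1 express courier limit of 50 g.

Yes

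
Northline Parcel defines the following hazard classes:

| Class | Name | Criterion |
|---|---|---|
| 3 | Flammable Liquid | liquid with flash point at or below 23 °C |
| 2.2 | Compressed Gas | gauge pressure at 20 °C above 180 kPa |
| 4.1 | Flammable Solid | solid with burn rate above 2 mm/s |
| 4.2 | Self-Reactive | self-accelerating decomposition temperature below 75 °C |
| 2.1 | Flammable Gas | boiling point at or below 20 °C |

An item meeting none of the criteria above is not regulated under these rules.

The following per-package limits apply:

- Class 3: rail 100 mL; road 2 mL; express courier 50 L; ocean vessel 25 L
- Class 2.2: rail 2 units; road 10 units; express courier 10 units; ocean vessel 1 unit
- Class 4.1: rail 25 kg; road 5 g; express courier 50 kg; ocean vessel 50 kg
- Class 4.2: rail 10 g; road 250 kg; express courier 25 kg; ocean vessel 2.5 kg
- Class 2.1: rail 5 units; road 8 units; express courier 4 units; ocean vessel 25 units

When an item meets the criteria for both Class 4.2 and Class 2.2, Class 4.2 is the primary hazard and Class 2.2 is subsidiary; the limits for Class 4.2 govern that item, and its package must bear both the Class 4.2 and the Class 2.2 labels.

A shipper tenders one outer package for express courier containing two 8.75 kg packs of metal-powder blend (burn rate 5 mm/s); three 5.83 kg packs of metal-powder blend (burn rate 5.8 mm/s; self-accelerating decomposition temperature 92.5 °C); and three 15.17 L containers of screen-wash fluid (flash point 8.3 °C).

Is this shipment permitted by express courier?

With burn rate 5 mm/s (> 2 mm/s), the metal-powder blend falls in Class 4.1.
Metal-powder blend: burn rate 5.8 mm/s > 2 mm/s → Class 4.1 (Flammable Solid).
The screen-wash fluid has flash point 8.3 °C, which is ≤ 23 °C, so it is Class 3 (Flammable Liquid).
Class 4.1 net quantity: (two 8.75 kg packs = 17.5 kg) + (three 5.83 kg packs = 17.49 kg) = 34.99 kg.
34.99 kg is within the express courier limit of 50 kg for Class 4.1.
Class 3 quantity: three 15.17 L containers = 45.51 L.
That is within the Class 3 express courier limit of 50 L.
Every hazard class is within its express courier limit and no segregation rule is violated.

Yes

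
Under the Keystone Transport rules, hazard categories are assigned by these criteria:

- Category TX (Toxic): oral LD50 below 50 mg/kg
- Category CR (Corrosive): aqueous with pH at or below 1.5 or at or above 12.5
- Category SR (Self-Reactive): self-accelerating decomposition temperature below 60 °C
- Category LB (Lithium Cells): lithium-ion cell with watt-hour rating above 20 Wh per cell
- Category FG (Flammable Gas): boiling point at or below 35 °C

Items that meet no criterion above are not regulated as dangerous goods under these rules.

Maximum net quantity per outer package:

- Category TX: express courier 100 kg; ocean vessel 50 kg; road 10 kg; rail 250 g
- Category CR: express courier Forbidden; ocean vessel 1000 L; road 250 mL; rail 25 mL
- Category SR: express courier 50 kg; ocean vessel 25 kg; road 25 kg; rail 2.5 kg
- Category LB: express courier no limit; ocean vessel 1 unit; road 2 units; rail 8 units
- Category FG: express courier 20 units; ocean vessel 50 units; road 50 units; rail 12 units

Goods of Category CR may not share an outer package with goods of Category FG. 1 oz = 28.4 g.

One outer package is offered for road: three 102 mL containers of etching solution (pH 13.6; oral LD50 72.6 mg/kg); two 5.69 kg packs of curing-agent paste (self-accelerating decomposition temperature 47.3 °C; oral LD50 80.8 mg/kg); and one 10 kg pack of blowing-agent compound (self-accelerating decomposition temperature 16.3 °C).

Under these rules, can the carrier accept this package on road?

Etching solution: pH 13.6 ≥ 12.5 → Category CR (Corrosive).
With self-accelerating decomposition temperature 47.3 °C (< 60 °C), the curing-agent paste falls in Category SR.
The blowing-agent compound has self-accelerating decomposition temperature 16.3 °C, which is < 60 °C, so it is Category SR (Self-Reactive).
Total Category SR: (two 5.69 kg packs = 11.38 kg) + 10 kg = 21.38 kg.
21.38 kg ≤ 25 kg (road limit, Category SR) — within limit.
Category CR quantity: three 102 mL containers = 306 mL.
306 mL > 250 mL (road limit, Category CR) — over the limit.
The segregation rule (Category CR with Category FG) does not apply to Category SR with Category CR.

No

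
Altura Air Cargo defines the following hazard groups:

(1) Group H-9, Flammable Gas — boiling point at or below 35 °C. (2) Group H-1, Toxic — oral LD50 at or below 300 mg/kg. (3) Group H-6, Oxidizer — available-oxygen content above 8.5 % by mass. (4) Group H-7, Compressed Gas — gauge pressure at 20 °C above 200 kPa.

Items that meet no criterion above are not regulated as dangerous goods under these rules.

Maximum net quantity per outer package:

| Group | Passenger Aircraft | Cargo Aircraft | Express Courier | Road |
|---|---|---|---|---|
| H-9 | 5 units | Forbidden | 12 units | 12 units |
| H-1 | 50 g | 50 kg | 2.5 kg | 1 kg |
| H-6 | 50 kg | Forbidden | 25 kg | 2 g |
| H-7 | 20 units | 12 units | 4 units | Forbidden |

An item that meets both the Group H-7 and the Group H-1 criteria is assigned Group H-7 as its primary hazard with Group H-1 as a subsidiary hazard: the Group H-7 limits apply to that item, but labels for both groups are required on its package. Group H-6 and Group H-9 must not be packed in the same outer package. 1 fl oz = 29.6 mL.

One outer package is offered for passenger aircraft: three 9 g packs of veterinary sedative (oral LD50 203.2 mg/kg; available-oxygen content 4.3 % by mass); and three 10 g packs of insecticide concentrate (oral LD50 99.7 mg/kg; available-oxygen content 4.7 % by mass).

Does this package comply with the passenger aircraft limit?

No

Oral LD50 203.2 mg/kg meets the Group H-1 criterion (Toxic), so the veterinary sedative is Group H-1.
The insecticide concentrate has oral LD50 99.7 mg/kg, which is ≤ 300 mg/kg, so it is Group H-1 (Toxic).
Group H-1 net quantity: (three 9 g packs = 27 g) + (three 10 g packs = 30 g) = 57 g.
57 g > 50 g (passenger aircraft limit, Group H-1) — over the limit.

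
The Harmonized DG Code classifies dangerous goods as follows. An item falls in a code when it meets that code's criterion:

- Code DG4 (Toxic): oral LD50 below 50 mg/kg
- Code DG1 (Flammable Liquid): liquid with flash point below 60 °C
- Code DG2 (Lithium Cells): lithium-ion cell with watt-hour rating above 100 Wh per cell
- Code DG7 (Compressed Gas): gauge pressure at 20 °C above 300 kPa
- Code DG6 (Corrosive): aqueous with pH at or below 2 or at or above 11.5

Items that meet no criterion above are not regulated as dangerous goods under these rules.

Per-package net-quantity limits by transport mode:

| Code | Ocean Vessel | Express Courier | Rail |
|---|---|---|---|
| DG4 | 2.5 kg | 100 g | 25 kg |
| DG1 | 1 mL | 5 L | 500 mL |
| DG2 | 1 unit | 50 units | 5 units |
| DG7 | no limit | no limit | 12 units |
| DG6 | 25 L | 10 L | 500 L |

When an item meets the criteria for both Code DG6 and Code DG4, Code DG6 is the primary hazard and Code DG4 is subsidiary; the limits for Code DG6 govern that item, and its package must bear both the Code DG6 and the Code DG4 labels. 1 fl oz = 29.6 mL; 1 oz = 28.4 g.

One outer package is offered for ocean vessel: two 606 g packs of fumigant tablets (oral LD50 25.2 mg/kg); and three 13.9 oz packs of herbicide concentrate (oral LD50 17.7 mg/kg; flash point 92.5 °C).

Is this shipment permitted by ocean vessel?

Yes

With oral LD50 25.2 mg/kg (< 50 mg/kg), the fumigant tablets fall in Code DG4.
Oral LD50 17.7 mg/kg meets the Code DG4 criterion (Toxic), so the herbicide concentrate is Code DG4.
Code DG4 net quantity: (two 606 g packs = 1.212 kg) + (three 13.9 oz packs = 1184.28 g) = 2396.28 g.
That is within the Code DG4 ocean vessel limit of 2.5 kg.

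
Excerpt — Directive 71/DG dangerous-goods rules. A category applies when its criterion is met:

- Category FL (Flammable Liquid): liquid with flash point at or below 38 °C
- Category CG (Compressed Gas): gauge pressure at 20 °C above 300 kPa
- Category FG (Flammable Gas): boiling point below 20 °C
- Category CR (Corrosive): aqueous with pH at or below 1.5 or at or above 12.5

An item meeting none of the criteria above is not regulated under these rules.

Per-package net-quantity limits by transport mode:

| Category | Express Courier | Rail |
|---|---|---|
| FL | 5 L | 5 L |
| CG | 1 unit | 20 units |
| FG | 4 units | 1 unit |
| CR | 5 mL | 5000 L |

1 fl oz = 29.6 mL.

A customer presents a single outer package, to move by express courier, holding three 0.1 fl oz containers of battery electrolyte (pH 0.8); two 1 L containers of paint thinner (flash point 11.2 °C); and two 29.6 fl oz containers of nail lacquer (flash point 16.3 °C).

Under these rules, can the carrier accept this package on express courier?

No

The battery electrolyte has pH 0.8, which is ≤ 1.5, so it is Category CR (Corrosive).
Flash point 11.2 °C meets the Category FL criterion (Flammable Liquid), so the paint thinner is Category FL.
Flash point 16.3 °C meets the Category FL criterion (Flammable Liquid), so the nail lacquer is Category FL.
Total Category FL: (two 1 L containers = 2 L) + (two 29.6 fl oz containers = 1752.32 mL) = 3752.32 mL.
3752.32 mL ≤ 5 L (express courier limit, Category FL) — within limit.
Category CR quantity: three 0.1 fl oz containers = 8.88 mL.
8.88 mL exceeds the express courier limit of 5 mL for Category CR.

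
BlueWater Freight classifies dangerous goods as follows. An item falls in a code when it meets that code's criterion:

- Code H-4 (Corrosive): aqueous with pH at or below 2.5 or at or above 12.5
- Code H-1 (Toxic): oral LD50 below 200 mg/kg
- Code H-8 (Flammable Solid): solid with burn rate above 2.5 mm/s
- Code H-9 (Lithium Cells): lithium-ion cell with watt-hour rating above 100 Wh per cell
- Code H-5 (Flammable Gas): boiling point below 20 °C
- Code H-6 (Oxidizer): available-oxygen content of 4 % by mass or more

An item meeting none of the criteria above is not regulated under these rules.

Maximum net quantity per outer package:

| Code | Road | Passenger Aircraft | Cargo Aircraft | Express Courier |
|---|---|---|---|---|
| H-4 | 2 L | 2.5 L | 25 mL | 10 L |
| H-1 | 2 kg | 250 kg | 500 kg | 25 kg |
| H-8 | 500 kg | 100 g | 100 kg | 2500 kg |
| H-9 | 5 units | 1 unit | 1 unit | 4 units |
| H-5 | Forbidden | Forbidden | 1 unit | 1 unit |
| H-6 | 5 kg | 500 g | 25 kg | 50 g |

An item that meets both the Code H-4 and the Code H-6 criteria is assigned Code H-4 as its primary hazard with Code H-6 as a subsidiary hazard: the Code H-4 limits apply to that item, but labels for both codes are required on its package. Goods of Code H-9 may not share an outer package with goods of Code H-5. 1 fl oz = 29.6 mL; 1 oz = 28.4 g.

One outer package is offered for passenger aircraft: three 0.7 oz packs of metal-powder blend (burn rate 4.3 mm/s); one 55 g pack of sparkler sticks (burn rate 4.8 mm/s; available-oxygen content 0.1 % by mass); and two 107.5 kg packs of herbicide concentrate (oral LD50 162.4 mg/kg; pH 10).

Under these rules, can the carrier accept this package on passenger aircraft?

No

The metal-powder blend has burn rate 4.3 mm/s, which is > 2.5 mm/s, so it is Code H-8 (Flammable Solid).
Burn rate 4.8 mm/s meets the Code H-8 criterion (Flammable Solid), so the sparkler sticks are Code H-8.
Herbicide concentrate: oral LD50 162.4 mg/kg < 200 mg/kg → Code H-1 (Toxic).
Code H-8 net quantity: (three 0.7 oz packs = 59.64 g) + 55 g = 114.64 g.
114.64 g > 100 g (passenger aircraft limit, Code H-8) — over the limit.
Code H-1 quantity: two 107.5 kg packs = 215 kg.
215 kg ≤ 250 kg (passenger aircraft limit, Code H-1) — within limit.
The segregation rule (Code H-9 with Code H-5) does not apply to Code H-8 with Code H-1.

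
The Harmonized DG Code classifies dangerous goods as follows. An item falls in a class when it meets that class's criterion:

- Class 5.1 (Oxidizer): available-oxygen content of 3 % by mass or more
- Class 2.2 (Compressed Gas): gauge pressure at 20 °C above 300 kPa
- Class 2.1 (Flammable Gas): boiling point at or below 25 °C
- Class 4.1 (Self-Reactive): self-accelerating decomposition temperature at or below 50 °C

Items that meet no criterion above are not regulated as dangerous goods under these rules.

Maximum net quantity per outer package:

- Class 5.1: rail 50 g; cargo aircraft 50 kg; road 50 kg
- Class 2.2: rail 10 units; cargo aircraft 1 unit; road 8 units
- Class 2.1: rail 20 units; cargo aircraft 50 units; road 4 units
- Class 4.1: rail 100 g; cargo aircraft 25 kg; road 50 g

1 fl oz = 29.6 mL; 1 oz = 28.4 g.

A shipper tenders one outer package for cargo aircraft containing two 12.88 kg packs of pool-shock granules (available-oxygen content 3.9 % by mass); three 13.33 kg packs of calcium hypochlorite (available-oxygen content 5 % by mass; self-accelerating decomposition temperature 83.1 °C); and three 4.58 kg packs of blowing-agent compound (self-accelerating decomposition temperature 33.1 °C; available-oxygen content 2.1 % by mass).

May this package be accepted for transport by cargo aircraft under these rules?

Pool-shock granules: available-oxygen content 3.9 % by mass ≥ 3 % by mass → Class 5.1 (Oxidizer).
The calcium hypochlorite has available-oxygen content 5 % by mass, which is ≥ 3 % by mass, so it is Class 5.1 (Oxidizer).
The blowing-agent compound has self-accelerating decomposition temperature 33.1 °C, which is ≤ 50 °C, so it is Class 4.1 (Self-Reactive).
Class 5.1 net quantity: (two 12.88 kg packs = 25.76 kg) + (three 13.33 kg packs = 39.99 kg) = 65.75 kg.
That exceeds the Class 5.1 cargo aircraft limit of 50 kg.
Class 4.1 quantity: three 4.58 kg packs = 13.74 kg.
That is within the Class 4.1 cargo aircraft limit of 25 kg.

No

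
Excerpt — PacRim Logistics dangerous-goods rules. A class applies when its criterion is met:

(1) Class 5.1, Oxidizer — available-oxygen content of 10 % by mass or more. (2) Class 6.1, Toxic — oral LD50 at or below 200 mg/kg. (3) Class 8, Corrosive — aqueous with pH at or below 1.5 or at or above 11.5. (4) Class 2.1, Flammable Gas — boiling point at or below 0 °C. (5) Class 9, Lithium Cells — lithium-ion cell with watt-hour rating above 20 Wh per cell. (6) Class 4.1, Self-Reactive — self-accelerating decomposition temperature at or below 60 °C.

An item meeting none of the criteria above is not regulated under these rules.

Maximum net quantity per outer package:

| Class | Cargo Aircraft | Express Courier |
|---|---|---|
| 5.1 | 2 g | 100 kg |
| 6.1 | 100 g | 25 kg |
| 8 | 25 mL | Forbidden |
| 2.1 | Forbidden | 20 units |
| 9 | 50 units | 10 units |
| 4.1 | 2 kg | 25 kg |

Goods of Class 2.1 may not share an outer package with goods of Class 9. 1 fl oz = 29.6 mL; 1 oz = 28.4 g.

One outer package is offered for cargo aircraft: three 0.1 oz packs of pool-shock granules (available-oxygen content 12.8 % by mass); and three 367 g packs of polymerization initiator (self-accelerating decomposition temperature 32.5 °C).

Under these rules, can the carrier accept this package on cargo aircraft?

No

Pool-shock granules: available-oxygen content 12.8 % by mass ≥ 10 % by mass → Class 5.1 (Oxidizer).
With self-accelerating decomposition temperature 32.5 °C (≤ 60 °C), the polymerization initiator falls in Class 4.1.
Class 4.1 quantity: three 367 g packs = 1.101 kg.
That is within the Class 4.1 cargo aircraft limit of 2 kg.
Class 5.1 quantity: three 0.1 oz packs = 8.52 g.
That exceeds the Class 5.1 cargo aircraft limit of 2 g.
The segregation rule (Class 2.1 with Class 9) does not apply to Class 4.1 with Class 5.1.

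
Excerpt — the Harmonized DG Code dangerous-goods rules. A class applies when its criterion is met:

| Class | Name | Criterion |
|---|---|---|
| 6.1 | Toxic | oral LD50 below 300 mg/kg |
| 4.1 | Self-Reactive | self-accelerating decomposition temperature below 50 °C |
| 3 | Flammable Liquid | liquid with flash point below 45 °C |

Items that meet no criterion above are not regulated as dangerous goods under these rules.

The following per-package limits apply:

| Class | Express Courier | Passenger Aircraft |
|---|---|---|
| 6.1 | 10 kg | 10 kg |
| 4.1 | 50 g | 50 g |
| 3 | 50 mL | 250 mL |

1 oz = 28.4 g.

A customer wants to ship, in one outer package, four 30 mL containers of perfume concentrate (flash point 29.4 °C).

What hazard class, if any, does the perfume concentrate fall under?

With flash point 29.4 °C (< 45 °C), the perfume concentrate falls in Class 3.

Class 3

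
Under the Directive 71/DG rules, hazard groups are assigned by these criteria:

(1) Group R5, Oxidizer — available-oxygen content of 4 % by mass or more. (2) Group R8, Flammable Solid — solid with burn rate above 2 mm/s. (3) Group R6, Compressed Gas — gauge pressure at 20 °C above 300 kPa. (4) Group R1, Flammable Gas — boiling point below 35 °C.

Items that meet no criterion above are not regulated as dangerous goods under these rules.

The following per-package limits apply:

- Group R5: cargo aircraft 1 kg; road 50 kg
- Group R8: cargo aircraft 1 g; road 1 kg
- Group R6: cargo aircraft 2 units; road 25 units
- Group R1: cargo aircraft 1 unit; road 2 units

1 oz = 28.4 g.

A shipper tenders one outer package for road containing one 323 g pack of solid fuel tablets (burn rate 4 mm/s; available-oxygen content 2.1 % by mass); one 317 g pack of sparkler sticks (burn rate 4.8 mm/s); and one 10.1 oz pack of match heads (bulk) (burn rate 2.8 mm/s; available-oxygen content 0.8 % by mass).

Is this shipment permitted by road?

Yes

Solid fuel tablets: burn rate 4 mm/s > 2 mm/s → Group R8 (Flammable Solid).
The sparkler sticks have burn rate 4.8 mm/s, which is > 2 mm/s, so they are Group R8 (Flammable Solid).
The match heads (bulk) have burn rate 2.8 mm/s, which is > 2 mm/s, so they are Group R8 (Flammable Solid).
Group R8 net quantity: 323 g + 317 g + (one 10.1 oz pack = 286.84 g) = 926.84 g.
That is within the Group R8 road limit of 1 kg.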